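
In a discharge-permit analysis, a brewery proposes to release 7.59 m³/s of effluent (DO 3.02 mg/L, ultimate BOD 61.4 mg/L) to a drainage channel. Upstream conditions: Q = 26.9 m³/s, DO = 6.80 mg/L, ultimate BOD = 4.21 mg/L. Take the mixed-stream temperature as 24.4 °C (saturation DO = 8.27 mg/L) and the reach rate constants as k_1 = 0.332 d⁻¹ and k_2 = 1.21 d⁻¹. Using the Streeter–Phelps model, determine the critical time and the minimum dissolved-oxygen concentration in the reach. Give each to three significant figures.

t_c ≈ 0.960 d; minimum DO ≈ 4.92 mg/L

Mixed DO = (26.9×6.80 + 7.59×3.02)/(26.9+7.59) = 205.8/34.49 = 5.968 mg/L.
Mixed L₀ = (26.9×4.21 + 7.59×61.4)/(34.49) = 579.3/34.49 = 16.80 mg/L.
Initial deficit D₀ = C_s − DO₀ = 8.27 − 5.968 = 2.302 mg/L.
t_c = (1/0.8780) ln[(1.21/0.332)(1 − 2.302×0.8780/(0.332×16.80))] = 1.139 × ln(2.324) = 0.9603 d.
D_c = (0.332/1.21) × 16.80 × e^(−0.332×0.9603) = 0.2744 × 16.80 × 0.7270 = 3.350 mg/L.
Minimum DO = 8.27 − 3.350 = 4.920 mg/L.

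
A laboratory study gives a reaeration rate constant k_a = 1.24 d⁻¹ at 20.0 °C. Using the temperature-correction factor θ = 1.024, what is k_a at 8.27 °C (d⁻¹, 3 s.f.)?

k_a(T₂) = k_a(T₁) · θ^(T₂−T₁) = 1.24 × 1.024^(8.27−20.0)
= 1.24 × 1.024^-11.7 = 1.24 × 0.7571 = 0.9389 d⁻¹.

k_a ≈ 0.939 d⁻¹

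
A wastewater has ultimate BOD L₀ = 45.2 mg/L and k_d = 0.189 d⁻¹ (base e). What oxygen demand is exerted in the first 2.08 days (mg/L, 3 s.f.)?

y_t = L₀(1 − e^(−k_d t)) = 45.2 × (1 − e^(−0.189×2.08))
= 45.2 × (1 − 0.6749) = 45.2 × 0.3251 = 14.69 mg/L.

y ≈ 14.7 mg/L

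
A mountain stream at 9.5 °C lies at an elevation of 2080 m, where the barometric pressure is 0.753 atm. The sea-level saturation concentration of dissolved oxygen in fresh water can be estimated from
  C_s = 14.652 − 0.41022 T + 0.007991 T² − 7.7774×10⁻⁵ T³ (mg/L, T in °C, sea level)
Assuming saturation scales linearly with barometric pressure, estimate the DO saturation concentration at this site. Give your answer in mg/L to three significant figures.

C_s ≈ 8.59 mg/L

At sea level: C_s = 14.652 − 0.41022×9.5 + 0.007991×9.5² − 7.7774×10⁻⁵×9.5³ = 11.41 mg/L.
Pressure correction: C_s' = 11.41 × 0.753 = 8.591 mg/L.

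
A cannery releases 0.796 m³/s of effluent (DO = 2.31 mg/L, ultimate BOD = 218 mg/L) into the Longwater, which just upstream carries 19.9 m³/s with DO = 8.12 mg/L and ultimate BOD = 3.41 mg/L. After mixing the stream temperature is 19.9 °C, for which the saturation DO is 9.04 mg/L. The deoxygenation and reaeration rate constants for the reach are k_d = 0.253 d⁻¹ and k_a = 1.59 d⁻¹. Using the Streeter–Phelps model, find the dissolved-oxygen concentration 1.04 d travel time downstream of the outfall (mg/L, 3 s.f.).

DO ≈ 7.55 mg/L

Mixed DO = (19.9×8.12 + 0.796×2.31)/(19.9+0.796) = 163.4/20.70 = 7.897 mg/L.
Mixed L₀ = (19.9×3.41 + 0.796×218)/(20.70) = 241.4/20.70 = 11.66 mg/L.
Initial deficit D₀ = C_s − DO₀ = 9.04 − 7.897 = 1.143 mg/L.
D(1.04) = [0.253×11.66/(1.59−0.253)](e^(−0.253×1.04) − e^(−1.59×1.04)) + 1.143 e^(−1.59×1.04)
= 2.207 × (0.7686 − 0.1914) + 1.143 × 0.1914 = 1.493 mg/L.
DO = 9.04 − 1.493 = 7.547 mg/L.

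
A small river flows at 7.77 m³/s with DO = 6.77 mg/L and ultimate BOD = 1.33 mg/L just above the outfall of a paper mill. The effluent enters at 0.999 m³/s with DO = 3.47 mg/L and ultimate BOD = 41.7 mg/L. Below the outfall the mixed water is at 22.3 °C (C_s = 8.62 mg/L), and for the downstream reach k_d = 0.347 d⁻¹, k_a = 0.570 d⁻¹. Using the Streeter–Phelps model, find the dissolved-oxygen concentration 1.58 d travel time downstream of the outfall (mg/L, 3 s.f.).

Mixed DO = (7.77×6.77 + 0.999×3.47)/(7.77+0.999) = 56.07/8.769 = 6.394 mg/L.
Mixed L₀ = (7.77×1.33 + 0.999×41.7)/(8.769) = 51.99/8.769 = 5.929 mg/L.
Initial deficit D₀ = C_s − DO₀ = 8.62 − 6.394 = 2.226 mg/L.
D(1.58) = [0.347×5.929/(0.570−0.347)](e^(−0.347×1.58) − e^(−0.570×1.58)) + 2.226 e^(−0.570×1.58)
= 9.226 × (0.5780 − 0.4063) + 2.226 × 0.4063 = 2.488 mg/L.
DO = 8.62 − 2.488 = 6.132 mg/L.

DO ≈ 6.13 mg/L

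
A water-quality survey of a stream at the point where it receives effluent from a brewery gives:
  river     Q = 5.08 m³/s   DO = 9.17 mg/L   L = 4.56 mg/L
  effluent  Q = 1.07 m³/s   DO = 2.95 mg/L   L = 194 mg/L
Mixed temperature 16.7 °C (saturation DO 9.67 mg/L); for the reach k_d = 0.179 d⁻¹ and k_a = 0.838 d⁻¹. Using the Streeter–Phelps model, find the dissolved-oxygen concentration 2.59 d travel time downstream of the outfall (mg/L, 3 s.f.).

DO ≈ 4.24 mg/L

Mixed DO = (5.08×9.17 + 1.07×2.95)/(5.08+1.07) = 49.74/6.150 = 8.088 mg/L.
Mixed L₀ = (5.08×4.56 + 1.07×194)/(6.150) = 230.7/6.150 = 37.52 mg/L.
Initial deficit D₀ = C_s − DO₀ = 9.67 − 8.088 = 1.582 mg/L.
D(2.59) = [0.179×37.52/(0.838−0.179)](e^(−0.179×2.59) − e^(−0.838×2.59)) + 1.582 e^(−0.838×2.59)
= 10.19 × (0.6290 − 0.1141) + 1.582 × 0.1141 = 5.428 mg/L.
DO = 9.67 − 5.428 = 4.242 mg/L.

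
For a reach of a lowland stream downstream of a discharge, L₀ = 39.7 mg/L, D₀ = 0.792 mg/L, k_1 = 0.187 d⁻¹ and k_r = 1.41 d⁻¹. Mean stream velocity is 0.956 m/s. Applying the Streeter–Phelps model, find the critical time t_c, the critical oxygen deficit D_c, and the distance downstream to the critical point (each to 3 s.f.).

t_c ≈ 1.54 d; D_c ≈ 3.95 mg/L; x_c ≈ 127 km

At the critical point dD/dt = 0, so k_1 L₀ e^(−k_1 t) = k_r D. Substituting D(t) from the Streeter–Phelps equation and solving for t gives
t_c = ln[(k_r/k_1)(1 − D₀(k_r−k_1)/(k_1 L₀))] / (k_r−k_1).
Here k_r−k_1 = 1.223 d⁻¹ and 1 − D₀(k_r−k_1)/(k_1 L₀) = 1 − 0.792×1.223/(0.187×39.7) = 0.8695, so
t_c = ln(7.540 × 0.8695) / 1.223 = 1.880 / 1.223 = 1.538 d.
L(t_c) = L₀ e^(−k_1 t_c) = 39.7 × 0.7501 = 29.78 mg/L, and at the critical point k_r D_c = k_1 L, so D_c = (0.187/1.41) × 29.78 = 3.950 mg/L.
x_c = v t_c = 0.956 m/s × 1.538 d × 86400 s/d = 127000 m ≈ 127 km.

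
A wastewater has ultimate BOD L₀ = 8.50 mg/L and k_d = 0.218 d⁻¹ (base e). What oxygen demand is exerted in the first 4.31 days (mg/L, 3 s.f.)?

y_t = L₀(1 − e^(−k_d t)) = 8.50 × (1 − e^(−0.218×4.31))
= 8.50 × (1 − 0.3908) = 8.50 × 0.6092 = 5.178 mg/L.

y ≈ 5.18 mg/L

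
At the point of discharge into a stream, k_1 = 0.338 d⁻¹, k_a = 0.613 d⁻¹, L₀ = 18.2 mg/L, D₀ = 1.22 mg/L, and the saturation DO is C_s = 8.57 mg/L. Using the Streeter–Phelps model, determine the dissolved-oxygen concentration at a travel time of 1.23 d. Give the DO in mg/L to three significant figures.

k_1 L₀/(k_a−k_1) = 0.338×18.2/(0.613−0.338) = 6.152/0.2750 = 22.37 mg/L.
e^(−k_1 t) = e^(−0.338×1.230) = 0.6599; e^(−k_a t) = e^(−0.613×1.230) = 0.4705.
D = 22.37 × (0.6599 − 0.4705) + 1.22 × 0.4705 = 4.236 + 0.5740 = 4.810 mg/L.
DO = C_s − D = 8.57 − 4.810 = 3.760 mg/L.

DO ≈ 3.76 mg/L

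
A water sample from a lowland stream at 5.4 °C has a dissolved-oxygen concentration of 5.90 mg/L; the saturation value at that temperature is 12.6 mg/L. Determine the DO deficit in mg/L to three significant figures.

D ≈ 6.70 mg/L

D = C_s − C = 12.6 − 5.90 = 6.70 mg/L.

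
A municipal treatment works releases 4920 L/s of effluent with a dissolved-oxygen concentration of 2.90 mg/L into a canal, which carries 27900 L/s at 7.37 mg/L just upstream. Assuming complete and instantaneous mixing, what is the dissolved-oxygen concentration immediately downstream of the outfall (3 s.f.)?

Flow-weighted mixing: C = (Q_r C_r + Q_w C_w)/(Q_r + Q_w)
= (27900×7.37 + 4920×2.90)/(27900 + 4920) = 219900/32820 = 6.700 mg/L.

6.70 mg/L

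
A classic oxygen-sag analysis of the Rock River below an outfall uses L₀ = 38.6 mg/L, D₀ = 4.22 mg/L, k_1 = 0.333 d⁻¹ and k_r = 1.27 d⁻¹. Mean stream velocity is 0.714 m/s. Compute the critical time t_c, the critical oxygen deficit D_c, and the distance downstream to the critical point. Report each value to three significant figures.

t_c ≈ 1.04 d; D_c ≈ 7.17 mg/L; x_c ≈ 63.9 km

With k_r/k_1 = 3.814 and 1 − D₀(k_r−k_1)/(k_1 L₀) = 0.6924,
t_c = ln(3.814 × 0.6924) / (1.27 − 0.333) = ln(2.641) / 0.9370 = 0.9710/0.9370 = 1.036 d.
L(t_c) = L₀ e^(−k_1 t_c) = 38.6 × 0.7082 = 27.33 mg/L, and at the critical point k_r D_c = k_1 L, so D_c = (0.333/1.27) × 27.33 = 7.167 mg/L.
x_c = v t_c = 0.714 m/s × 1.036 d × 86400 s/d = 63930 m ≈ 63.9 km.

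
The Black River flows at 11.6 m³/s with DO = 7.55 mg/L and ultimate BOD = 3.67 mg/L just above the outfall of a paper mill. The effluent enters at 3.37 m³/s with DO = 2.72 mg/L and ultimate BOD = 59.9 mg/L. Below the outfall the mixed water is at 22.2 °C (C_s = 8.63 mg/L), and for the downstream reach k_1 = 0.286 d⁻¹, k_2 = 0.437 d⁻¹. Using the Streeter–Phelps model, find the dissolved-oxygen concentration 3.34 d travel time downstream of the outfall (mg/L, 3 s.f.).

DO ≈ 3.41 mg/L

Mixed DO = (11.6×7.55 + 3.37×2.72)/(11.6+3.37) = 96.75/14.97 = 6.463 mg/L.
Mixed L₀ = (11.6×3.67 + 3.37×59.9)/(14.97) = 244.4/14.97 = 16.33 mg/L.
Initial deficit D₀ = C_s − DO₀ = 8.63 − 6.463 = 2.167 mg/L.
D(3.34) = [0.286×16.33/(0.437−0.286)](e^(−0.286×3.34) − e^(−0.437×3.34)) + 2.167 e^(−0.437×3.34)
= 30.93 × (0.3847 − 0.2323) + 2.167 × 0.2323 = 5.216 mg/L.
DO = 8.63 − 5.216 = 3.414 mg/L.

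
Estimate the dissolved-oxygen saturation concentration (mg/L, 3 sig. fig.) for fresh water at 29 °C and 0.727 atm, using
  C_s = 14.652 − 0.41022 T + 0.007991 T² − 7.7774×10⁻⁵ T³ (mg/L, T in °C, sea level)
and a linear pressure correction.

C_s ≈ 5.51 mg/L

At sea level: C_s = 14.652 − 0.41022×29 + 0.007991×29² − 7.7774×10⁻⁵×29³ = 7.579 mg/L.
Pressure correction: C_s' = 7.579 × 0.727 = 5.510 mg/L.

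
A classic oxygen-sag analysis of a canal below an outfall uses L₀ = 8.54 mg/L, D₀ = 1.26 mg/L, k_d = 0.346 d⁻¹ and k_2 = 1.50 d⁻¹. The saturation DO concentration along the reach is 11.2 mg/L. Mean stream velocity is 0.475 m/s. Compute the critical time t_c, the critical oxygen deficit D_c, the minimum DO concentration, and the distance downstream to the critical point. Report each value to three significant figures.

t_c ≈ 0.684 d; D_c ≈ 1.55 mg/L; min DO ≈ 9.65 mg/L; x_c ≈ 28.1 km

With k_2/k_d = 4.335 and 1 − D₀(k_2−k_d)/(k_d L₀) = 0.5079,
t_c = ln(4.335 × 0.5079) / (1.50 − 0.346) = ln(2.202) / 1.154 = 0.7893/1.154 = 0.6840 d.
L(t_c) = L₀ e^(−k_d t_c) = 8.54 × 0.7893 = 6.740 mg/L, and at the critical point k_2 D_c = k_d L, so D_c = (0.346/1.50) × 6.740 = 1.555 mg/L.
Minimum DO = C_s − D_c = 11.2 − 1.555 = 9.645 mg/L.
x_c = v t_c = 0.475 m/s × 0.6840 d × 86400 s/d = 28070 m ≈ 28.1 km.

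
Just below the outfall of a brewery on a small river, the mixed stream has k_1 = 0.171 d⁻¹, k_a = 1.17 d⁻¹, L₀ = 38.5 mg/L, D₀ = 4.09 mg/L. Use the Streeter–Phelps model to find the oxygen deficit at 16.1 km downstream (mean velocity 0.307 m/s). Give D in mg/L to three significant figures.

D ≈ 4.71 mg/L

Travel time t = x/v = 16.1 km / (0.307 m/s) = 16100 m / 0.307 m/s = 52440 s = 0.6070 d.
k_1 L₀/(k_a−k_1) = 0.171×38.5/(1.17−0.171) = 6.584/0.9990 = 6.590 mg/L.
e^(−k_1 t) = e^(−0.171×0.6070) = 0.9014; e^(−k_a t) = e^(−1.17×0.6070) = 0.4916.
D = 6.590 × (0.9014 − 0.4916) + 4.09 × 0.4916 = 2.701 + 2.010 = 4.711 mg/L.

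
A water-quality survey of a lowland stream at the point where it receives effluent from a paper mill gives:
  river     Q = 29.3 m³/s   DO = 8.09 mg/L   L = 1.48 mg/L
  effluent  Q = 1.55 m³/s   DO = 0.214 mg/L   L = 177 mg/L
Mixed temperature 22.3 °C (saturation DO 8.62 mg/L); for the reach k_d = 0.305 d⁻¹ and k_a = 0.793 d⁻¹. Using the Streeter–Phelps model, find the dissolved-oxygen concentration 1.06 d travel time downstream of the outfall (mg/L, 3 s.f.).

DO ≈ 6.34 mg/L

Mixed DO = (29.3×8.09 + 1.55×0.214)/(29.3+1.55) = 237.4/30.85 = 7.694 mg/L.
Mixed L₀ = (29.3×1.48 + 1.55×177)/(30.85) = 317.7/30.85 = 10.30 mg/L.
Initial deficit D₀ = C_s − DO₀ = 8.62 − 7.694 = 0.9257 mg/L.
D(1.06) = [0.305×10.30/(0.793−0.305)](e^(−0.305×1.06) − e^(−0.793×1.06)) + 0.9257 e^(−0.793×1.06)
= 6.437 × (0.7238 − 0.4315) + 0.9257 × 0.4315 = 2.281 mg/L.
DO = 8.62 − 2.281 = 6.339 mg/L.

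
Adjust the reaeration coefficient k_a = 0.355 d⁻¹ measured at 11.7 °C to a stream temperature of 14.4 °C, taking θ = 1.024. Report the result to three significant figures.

k_a ≈ 0.378 d⁻¹

k_a(T₂) = k_a(T₁) · θ^(T₂−T₁) = 0.355 × 1.024^(14.4−11.7)
= 0.355 × 1.024^2.70 = 0.355 × 1.066 = 0.3785 d⁻¹.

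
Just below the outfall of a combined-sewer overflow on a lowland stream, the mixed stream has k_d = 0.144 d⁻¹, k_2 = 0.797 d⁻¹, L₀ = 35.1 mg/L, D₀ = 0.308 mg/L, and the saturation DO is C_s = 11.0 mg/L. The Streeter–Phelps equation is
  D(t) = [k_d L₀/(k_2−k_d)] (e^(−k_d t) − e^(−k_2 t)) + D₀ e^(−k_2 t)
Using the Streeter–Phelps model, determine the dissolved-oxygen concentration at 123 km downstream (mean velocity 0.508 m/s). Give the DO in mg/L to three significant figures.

Travel time t = x/v = 123 km / (0.508 m/s) = 123000 m / 0.508 m/s = 242100 s = 2.802 d.
k_d L₀/(k_2−k_d) = 0.144×35.1/(0.797−0.144) = 5.054/0.6530 = 7.740 mg/L.
e^(−k_d t) = e^(−0.144×2.802) = 0.6679; e^(−k_2 t) = e^(−0.797×2.802) = 0.1072.
D = 7.740 × (0.6679 − 0.1072) + 0.308 × 0.1072 = 4.341 + 0.03300 = 4.374 mg/L.
DO = C_s − D = 11.0 − 4.374 = 6.626 mg/L.

DO ≈ 6.63 mg/L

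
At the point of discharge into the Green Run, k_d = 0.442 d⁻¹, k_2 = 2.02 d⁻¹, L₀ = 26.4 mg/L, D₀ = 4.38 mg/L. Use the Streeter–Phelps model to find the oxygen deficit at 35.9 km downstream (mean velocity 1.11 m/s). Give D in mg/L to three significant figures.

D ≈ 4.85 mg/L

Travel time t = x/v = 35.9 km / (1.11 m/s) = 35900 m / 1.11 m/s = 32340 s = 0.3743 d.
k_d L₀/(k_2−k_d) = 0.442×26.4/(2.02−0.442) = 11.67/1.578 = 7.395 mg/L.
e^(−k_d t) = e^(−0.442×0.3743) = 0.8475; e^(−k_2 t) = e^(−2.02×0.3743) = 0.4695.
D = 7.395 × (0.8475 − 0.4695) + 4.38 × 0.4695 = 2.795 + 2.056 = 4.852 mg/L.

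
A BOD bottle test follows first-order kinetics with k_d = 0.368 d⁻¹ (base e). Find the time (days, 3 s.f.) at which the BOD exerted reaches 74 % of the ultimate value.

t ≈ 3.66 d

y/L₀ = 1 − e^(−k_d t) = 0.74 ⇒ e^(−k_d t) = 0.260
t = −ln(0.260) / 0.368 = 1.347 / 0.368 = 3.661 d.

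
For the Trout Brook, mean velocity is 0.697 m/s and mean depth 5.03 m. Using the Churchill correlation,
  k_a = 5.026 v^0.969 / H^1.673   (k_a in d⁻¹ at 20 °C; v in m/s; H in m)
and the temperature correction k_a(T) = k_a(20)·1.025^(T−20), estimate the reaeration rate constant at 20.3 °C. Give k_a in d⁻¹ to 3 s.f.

k_a(20) = 5.026 × 0.697^0.969 / 5.03^1.673 = 5.026 × 0.7048 / 14.92 = 0.2375 d⁻¹.
k_a(20.3) = 0.2375 × 1.025^(20.3−20) = 0.2375 × 1.007 = 0.2392 d⁻¹.

k_a ≈ 0.239 d⁻¹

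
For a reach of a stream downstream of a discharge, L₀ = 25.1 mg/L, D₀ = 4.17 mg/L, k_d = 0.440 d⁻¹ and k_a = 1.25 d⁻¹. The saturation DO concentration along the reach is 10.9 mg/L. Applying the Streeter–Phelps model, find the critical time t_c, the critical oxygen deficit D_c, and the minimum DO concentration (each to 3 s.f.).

t_c = [1/(k_a−k_d)] ln[(k_a/k_d)(1 − D₀(k_a−k_d)/(k_d L₀))]
= [1/(1.25−0.440)] ln[(1.25/0.440)(1 − 4.17×0.8100/(0.440×25.1))]
= (1/0.8100) ln[2.841 × 0.6942] = 1.235 × ln(1.972) = 1.235 × 0.6791 = 0.8384 d.
D_c = (k_d/k_a) L₀ e^(−k_d t_c) = (0.440/1.25) × 25.1 × e^(−0.440×0.8384) = 0.3520 × 25.1 × 0.6915 = 6.110 mg/L.
Minimum DO = C_s − D_c = 10.9 − 6.110 = 4.790 mg/L.

t_c ≈ 0.838 d; D_c ≈ 6.11 mg/L; min DO ≈ 4.79 mg/L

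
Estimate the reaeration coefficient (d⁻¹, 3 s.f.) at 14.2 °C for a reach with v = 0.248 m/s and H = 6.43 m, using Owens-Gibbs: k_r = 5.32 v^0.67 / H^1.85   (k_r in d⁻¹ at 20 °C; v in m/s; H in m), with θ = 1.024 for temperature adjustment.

k_r(20) = 5.32 × 0.248^0.67 / 6.43^1.85 = 5.32 × 0.3929 / 31.27 = 0.06684 d⁻¹.
k_r(14.2) = 0.06684 × 1.024^(14.2−20) = 0.06684 × 0.8715 = 0.05825 d⁻¹.

k_r ≈ 0.0582 d⁻¹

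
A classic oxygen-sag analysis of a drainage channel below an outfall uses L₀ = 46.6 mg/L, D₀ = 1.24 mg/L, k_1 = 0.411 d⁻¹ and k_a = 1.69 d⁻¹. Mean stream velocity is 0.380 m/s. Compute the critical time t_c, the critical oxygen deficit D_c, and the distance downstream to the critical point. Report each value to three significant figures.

t_c ≈ 1.04 d; D_c ≈ 7.40 mg/L; x_c ≈ 34.1 km

At the critical point dD/dt = 0, so k_1 L₀ e^(−k_1 t) = k_a D. Substituting D(t) from the Streeter–Phelps equation and solving for t gives
t_c = ln[(k_a/k_1)(1 − D₀(k_a−k_1)/(k_1 L₀))] / (k_a−k_1).
Here k_a−k_1 = 1.279 d⁻¹ and 1 − D₀(k_a−k_1)/(k_1 L₀) = 1 − 1.24×1.279/(0.411×46.6) = 0.9172, so
t_c = ln(4.112 × 0.9172) / 1.279 = 1.327 / 1.279 = 1.038 d.
D_c = (k_1/k_a) L₀ e^(−k_1 t_c) = (0.411/1.69) × 46.6 × e^(−0.411×1.038) = 0.2432 × 46.6 × 0.6527 = 7.397 mg/L.
x_c = v t_c = 0.380 m/s × 1.038 d × 86400 s/d = 34080 m ≈ 34.1 km.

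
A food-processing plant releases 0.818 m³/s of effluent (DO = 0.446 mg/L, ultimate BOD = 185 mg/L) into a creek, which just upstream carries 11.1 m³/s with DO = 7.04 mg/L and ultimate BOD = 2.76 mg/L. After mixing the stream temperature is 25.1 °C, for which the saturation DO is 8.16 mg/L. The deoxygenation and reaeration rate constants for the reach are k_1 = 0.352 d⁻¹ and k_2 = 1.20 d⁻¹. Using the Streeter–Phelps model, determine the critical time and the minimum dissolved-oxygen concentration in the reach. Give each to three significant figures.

t_c ≈ 1.11 d; minimum DO ≈ 5.13 mg/L

Mixed DO = (11.1×7.04 + 0.818×0.446)/(11.1+0.818) = 78.51/11.92 = 6.587 mg/L.
Mixed L₀ = (11.1×2.76 + 0.818×185)/(11.92) = 182.0/11.92 = 15.27 mg/L.
Initial deficit D₀ = C_s − DO₀ = 8.16 − 6.587 = 1.573 mg/L.
t_c = (1/0.8480) ln[(1.20/0.352)(1 − 1.573×0.8480/(0.352×15.27))] = 1.179 × ln(2.563) = 1.110 d.
D_c = (0.352/1.20) × 15.27 × e^(−0.352×1.110) = 0.2933 × 15.27 × 0.6766 = 3.030 mg/L.
Minimum DO = 8.16 − 3.030 = 5.130 mg/L.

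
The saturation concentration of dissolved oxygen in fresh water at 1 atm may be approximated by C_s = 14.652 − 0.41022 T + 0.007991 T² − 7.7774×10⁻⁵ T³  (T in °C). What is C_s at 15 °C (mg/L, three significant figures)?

C_s = 14.652 − 0.41022×15 + 0.007991×15² − 7.7774×10⁻⁵×15³ = 10.03 mg/L.

C_s ≈ 10.0 mg/L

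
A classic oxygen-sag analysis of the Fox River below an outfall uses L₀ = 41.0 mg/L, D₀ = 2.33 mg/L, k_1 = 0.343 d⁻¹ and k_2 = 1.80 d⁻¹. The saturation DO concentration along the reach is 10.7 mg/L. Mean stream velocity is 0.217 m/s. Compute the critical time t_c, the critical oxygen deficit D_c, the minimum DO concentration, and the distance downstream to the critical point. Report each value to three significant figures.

t_c = [1/(k_2−k_1)] ln[(k_2/k_1)(1 − D₀(k_2−k_1)/(k_1 L₀))]
= [1/(1.80−0.343)] ln[(1.80/0.343)(1 − 2.33×1.457/(0.343×41.0))]
= (1/1.457) ln[5.248 × 0.7586] = 0.6863 × ln(3.981) = 0.6863 × 1.382 = 0.9482 d.
D_c = (k_1/k_2) L₀ e^(−k_1 t_c) = (0.343/1.80) × 41.0 × e^(−0.343×0.9482) = 0.1906 × 41.0 × 0.7224 = 5.644 mg/L.
Minimum DO = C_s − D_c = 10.7 − 5.644 = 5.056 mg/L.
x_c = v t_c = 0.217 m/s × 0.9482 d × 86400 s/d = 17780 m ≈ 17.8 km.

t_c ≈ 0.948 d; D_c ≈ 5.64 mg/L; min DO ≈ 5.06 mg/L; x_c ≈ 17.8 km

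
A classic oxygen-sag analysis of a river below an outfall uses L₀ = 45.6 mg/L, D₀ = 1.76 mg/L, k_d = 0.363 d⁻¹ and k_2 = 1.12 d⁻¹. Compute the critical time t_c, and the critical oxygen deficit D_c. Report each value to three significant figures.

t_c ≈ 1.38 d; D_c ≈ 8.96 mg/L

With k_2/k_d = 3.085 and 1 − D₀(k_2−k_d)/(k_d L₀) = 0.9195,
t_c = ln(3.085 × 0.9195) / (1.12 − 0.363) = ln(2.837) / 0.7570 = 1.043/0.7570 = 1.378 d.
L(t_c) = L₀ e^(−k_d t_c) = 45.6 × 0.6065 = 27.66 mg/L, and at the critical point k_2 D_c = k_d L, so D_c = (0.363/1.12) × 27.66 = 8.964 mg/L.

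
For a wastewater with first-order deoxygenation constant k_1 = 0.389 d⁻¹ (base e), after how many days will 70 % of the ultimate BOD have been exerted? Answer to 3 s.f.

t ≈ 3.10 d

y/L₀ = 1 − e^(−k_1 t) = 0.70 ⇒ e^(−k_1 t) = 0.300
t = −ln(0.300) / 0.389 = 1.204 / 0.389 = 3.095 d.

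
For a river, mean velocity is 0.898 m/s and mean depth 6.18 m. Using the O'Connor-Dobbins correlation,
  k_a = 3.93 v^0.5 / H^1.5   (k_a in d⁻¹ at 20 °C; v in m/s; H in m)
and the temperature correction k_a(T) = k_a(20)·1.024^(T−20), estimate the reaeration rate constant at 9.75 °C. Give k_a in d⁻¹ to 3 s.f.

k_a(20) = 3.93 × 0.898^0.5 / 6.18^1.5 = 3.93 × 0.9476 / 15.36 = 0.2424 d⁻¹.
k_a(9.75) = 0.2424 × 1.024^(9.75−20) = 0.2424 × 0.7842 = 0.1901 d⁻¹.

k_a ≈ 0.190 d⁻¹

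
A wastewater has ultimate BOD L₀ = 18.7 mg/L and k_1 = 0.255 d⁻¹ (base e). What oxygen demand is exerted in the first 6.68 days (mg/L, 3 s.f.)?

y ≈ 15.3 mg/L

y_t = L₀(1 − e^(−k_1 t)) = 18.7 × (1 − e^(−0.255×6.68))
= 18.7 × (1 − 0.1821) = 18.7 × 0.8179 = 15.30 mg/L.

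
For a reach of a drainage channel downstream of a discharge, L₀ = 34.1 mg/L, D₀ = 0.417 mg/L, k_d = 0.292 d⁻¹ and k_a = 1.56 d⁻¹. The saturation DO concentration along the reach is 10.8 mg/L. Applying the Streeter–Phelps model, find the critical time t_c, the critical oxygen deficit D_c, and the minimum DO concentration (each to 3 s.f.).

With k_a/k_d = 5.342 and 1 − D₀(k_a−k_d)/(k_d L₀) = 0.9469,
t_c = ln(5.342 × 0.9469) / (1.56 − 0.292) = ln(5.059) / 1.268 = 1.621/1.268 = 1.278 d.
L(t_c) = L₀ e^(−k_d t_c) = 34.1 × 0.6884 = 23.48 mg/L, and at the critical point k_a D_c = k_d L, so D_c = (0.292/1.56) × 23.48 = 4.394 mg/L.
Minimum DO = C_s − D_c = 10.8 − 4.394 = 6.406 mg/L.

t_c ≈ 1.28 d; D_c ≈ 4.39 mg/L; min DO ≈ 6.41 mg/L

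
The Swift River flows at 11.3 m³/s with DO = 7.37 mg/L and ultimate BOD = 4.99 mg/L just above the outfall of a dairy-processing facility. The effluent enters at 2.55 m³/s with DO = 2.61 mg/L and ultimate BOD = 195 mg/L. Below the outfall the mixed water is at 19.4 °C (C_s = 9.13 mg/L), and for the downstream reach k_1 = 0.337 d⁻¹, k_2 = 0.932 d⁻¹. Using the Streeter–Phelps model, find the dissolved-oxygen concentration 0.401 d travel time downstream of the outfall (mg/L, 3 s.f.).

DO ≈ 3.12 mg/L

Mixed DO = (11.3×7.37 + 2.55×2.61)/(11.3+2.55) = 89.94/13.85 = 6.494 mg/L.
Mixed L₀ = (11.3×4.99 + 2.55×195)/(13.85) = 553.6/13.85 = 39.97 mg/L.
Initial deficit D₀ = C_s − DO₀ = 9.13 − 6.494 = 2.636 mg/L.
D(0.401) = [0.337×39.97/(0.932−0.337)](e^(−0.337×0.401) − e^(−0.932×0.401)) + 2.636 e^(−0.932×0.401)
= 22.64 × (0.8736 − 0.6882) + 2.636 × 0.6882 = 6.013 mg/L.
DO = 9.13 − 6.013 = 3.117 mg/L.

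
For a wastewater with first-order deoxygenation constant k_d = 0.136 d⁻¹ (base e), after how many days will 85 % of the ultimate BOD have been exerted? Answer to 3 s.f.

y/L₀ = 1 − e^(−k_d t) = 0.85 ⇒ e^(−k_d t) = 0.150
t = −ln(0.150) / 0.136 = 1.897 / 0.136 = 13.95 d.

t ≈ 13.9 d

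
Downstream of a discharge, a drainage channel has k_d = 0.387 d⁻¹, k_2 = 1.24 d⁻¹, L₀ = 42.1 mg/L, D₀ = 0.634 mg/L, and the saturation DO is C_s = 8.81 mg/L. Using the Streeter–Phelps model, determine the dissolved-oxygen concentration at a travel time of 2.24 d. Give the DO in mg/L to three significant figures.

k_d L₀/(k_2−k_d) = 0.387×42.1/(1.24−0.387) = 16.29/0.8530 = 19.10 mg/L.
e^(−k_d t) = e^(−0.387×2.240) = 0.4203; e^(−k_2 t) = e^(−1.24×2.240) = 0.06219.
D = 19.10 × (0.4203 − 0.06219) + 0.634 × 0.06219 = 6.839 + 0.03943 = 6.879 mg/L.
DO = C_s − D = 8.81 − 6.879 = 1.931 mg/L.

DO ≈ 1.93 mg/L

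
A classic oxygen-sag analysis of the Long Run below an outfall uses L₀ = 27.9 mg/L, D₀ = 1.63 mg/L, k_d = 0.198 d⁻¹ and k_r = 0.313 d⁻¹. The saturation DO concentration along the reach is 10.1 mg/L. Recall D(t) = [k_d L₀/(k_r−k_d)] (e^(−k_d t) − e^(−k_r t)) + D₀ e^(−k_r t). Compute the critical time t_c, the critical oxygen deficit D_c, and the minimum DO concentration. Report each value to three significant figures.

t_c ≈ 3.68 d; D_c ≈ 8.51 mg/L; min DO ≈ 1.59 mg/L

With k_r/k_d = 1.581 and 1 − D₀(k_r−k_d)/(k_d L₀) = 0.9661,
t_c = ln(1.581 × 0.9661) / (0.313 − 0.198) = ln(1.527) / 0.1150 = 0.4234/0.1150 = 3.682 d.
D_c = (k_d/k_r) L₀ e^(−k_d t_c) = (0.198/0.313) × 27.9 × e^(−0.198×3.682) = 0.6326 × 27.9 × 0.4824 = 8.514 mg/L.
Minimum DO = C_s − D_c = 10.1 − 8.514 = 1.586 mg/L.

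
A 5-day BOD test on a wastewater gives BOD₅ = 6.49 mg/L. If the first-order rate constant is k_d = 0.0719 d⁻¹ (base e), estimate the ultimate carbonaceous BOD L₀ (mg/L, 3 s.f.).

BOD₅ = L₀(1 − e^(−5k_d)) ⇒ L₀ = BOD₅ / (1 − e^(−5×0.0719))
= 6.49 / (1 − 0.6980) = 6.49 / 0.3020 = 21.49 mg/L.

L₀ ≈ 21.5 mg/L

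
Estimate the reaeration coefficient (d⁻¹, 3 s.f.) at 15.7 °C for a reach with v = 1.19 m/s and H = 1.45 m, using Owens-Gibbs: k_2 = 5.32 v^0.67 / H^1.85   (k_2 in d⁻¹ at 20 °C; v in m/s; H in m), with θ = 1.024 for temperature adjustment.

k_2(20) = 5.32 × 1.19^0.67 / 1.45^1.85 = 5.32 × 1.124 / 1.989 = 3.006 d⁻¹.
k_2(15.7) = 3.006 × 1.024^(15.7−20) = 3.006 × 0.9030 = 2.715 d⁻¹.

k_2 ≈ 2.71 d⁻¹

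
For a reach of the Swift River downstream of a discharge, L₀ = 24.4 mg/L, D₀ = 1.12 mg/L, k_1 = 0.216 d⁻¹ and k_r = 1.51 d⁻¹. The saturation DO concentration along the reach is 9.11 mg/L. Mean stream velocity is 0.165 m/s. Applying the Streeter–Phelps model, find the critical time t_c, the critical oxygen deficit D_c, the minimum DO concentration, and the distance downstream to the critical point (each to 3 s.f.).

t_c ≈ 1.25 d; D_c ≈ 2.66 mg/L; min DO ≈ 6.45 mg/L; x_c ≈ 17.9 km

With k_r/k_1 = 6.991 and 1 − D₀(k_r−k_1)/(k_1 L₀) = 0.7250,
t_c = ln(6.991 × 0.7250) / (1.51 − 0.216) = ln(5.068) / 1.294 = 1.623/1.294 = 1.254 d.
D_c = (k_1/k_r) L₀ e^(−k_1 t_c) = (0.216/1.51) × 24.4 × e^(−0.216×1.254) = 0.1430 × 24.4 × 0.7627 = 2.662 mg/L.
Minimum DO = C_s − D_c = 9.11 − 2.662 = 6.448 mg/L.
x_c = v t_c = 0.165 m/s × 1.254 d × 86400 s/d = 17880 m ≈ 17.9 km.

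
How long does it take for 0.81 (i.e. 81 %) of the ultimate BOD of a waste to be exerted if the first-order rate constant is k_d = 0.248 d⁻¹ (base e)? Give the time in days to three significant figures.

y/L₀ = 1 − e^(−k_d t) = 0.81 ⇒ e^(−k_d t) = 0.190
t = −ln(0.190) / 0.248 = 1.661 / 0.248 = 6.696 d.

t ≈ 6.70 d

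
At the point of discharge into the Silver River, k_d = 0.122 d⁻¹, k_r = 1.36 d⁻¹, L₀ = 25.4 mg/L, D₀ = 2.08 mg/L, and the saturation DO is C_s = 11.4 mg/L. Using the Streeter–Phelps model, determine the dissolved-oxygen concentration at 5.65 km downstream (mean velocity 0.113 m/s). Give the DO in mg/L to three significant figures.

DO ≈ 9.26 mg/L

Travel time t = x/v = 5.65 km / (0.113 m/s) = 5650 m / 0.113 m/s = 50000 s = 0.5787 d.
k_d L₀/(k_r−k_d) = 0.122×25.4/(1.36−0.122) = 3.099/1.238 = 2.503 mg/L.
e^(−k_d t) = e^(−0.122×0.5787) = 0.9318; e^(−k_r t) = e^(−1.36×0.5787) = 0.4552.
D = 2.503 × (0.9318 − 0.4552) + 2.08 × 0.4552 = 1.193 + 0.9468 = 2.140 mg/L.
DO = C_s − D = 11.4 − 2.140 = 9.260 mg/L.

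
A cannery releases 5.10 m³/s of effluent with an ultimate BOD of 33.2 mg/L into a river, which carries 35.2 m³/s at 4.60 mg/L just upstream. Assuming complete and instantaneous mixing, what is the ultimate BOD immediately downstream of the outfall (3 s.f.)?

Flow-weighted mixing: C = (Q_r C_r + Q_w C_w)/(Q_r + Q_w)
= (35.2×4.60 + 5.10×33.2)/(35.2 + 5.10) = 331.2/40.30 = 8.219 mg/L.

8.22 mg/L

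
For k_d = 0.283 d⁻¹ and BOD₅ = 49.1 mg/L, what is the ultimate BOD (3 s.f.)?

BOD₅ = L₀(1 − e^(−5k_d)) ⇒ L₀ = BOD₅ / (1 − e^(−5×0.283))
= 49.1 / (1 − 0.2429) = 49.1 / 0.7571 = 64.85 mg/L.

L₀ ≈ 64.9 mg/L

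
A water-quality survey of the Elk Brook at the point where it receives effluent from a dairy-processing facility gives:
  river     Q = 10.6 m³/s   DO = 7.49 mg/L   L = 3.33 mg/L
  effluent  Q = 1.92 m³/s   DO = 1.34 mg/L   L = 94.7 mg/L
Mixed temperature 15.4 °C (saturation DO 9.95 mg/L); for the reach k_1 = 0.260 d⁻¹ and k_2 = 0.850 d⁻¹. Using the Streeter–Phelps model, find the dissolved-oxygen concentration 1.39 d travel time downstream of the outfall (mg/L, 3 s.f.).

Mixed DO = (10.6×7.49 + 1.92×1.34)/(10.6+1.92) = 81.97/12.52 = 6.547 mg/L.
Mixed L₀ = (10.6×3.33 + 1.92×94.7)/(12.52) = 217.1/12.52 = 17.34 mg/L.
Initial deficit D₀ = C_s − DO₀ = 9.95 − 6.547 = 3.403 mg/L.
D(1.39) = [0.260×17.34/(0.850−0.260)](e^(−0.260×1.39) − e^(−0.850×1.39)) + 3.403 e^(−0.850×1.39)
= 7.642 × (0.6967 − 0.3068) + 3.403 × 0.3068 = 4.024 mg/L.
DO = 9.95 − 4.024 = 5.926 mg/L.

DO ≈ 5.93 mg/L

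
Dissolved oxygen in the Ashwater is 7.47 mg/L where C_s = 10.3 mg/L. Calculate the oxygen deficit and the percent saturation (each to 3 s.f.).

D = C_s − C = 10.3 − 7.47 = 2.83 mg/L.
% saturation = 7.47/10.3 × 100 = 72.5 %.

D ≈ 2.83 mg/L; 72.5 % saturation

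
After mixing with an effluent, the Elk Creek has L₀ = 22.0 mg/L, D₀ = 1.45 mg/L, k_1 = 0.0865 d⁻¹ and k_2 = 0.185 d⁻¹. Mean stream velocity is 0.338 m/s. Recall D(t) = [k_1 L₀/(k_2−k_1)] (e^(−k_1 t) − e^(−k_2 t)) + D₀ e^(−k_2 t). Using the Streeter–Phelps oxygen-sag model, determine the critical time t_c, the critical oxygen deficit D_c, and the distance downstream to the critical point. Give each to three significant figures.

At the critical point dD/dt = 0, so k_1 L₀ e^(−k_1 t) = k_2 D. Substituting D(t) from the Streeter–Phelps equation and solving for t gives
t_c = ln[(k_2/k_1)(1 − D₀(k_2−k_1)/(k_1 L₀))] / (k_2−k_1).
Here k_2−k_1 = 0.09850 d⁻¹ and 1 − D₀(k_2−k_1)/(k_1 L₀) = 1 − 1.45×0.09850/(0.0865×22.0) = 0.9249, so
t_c = ln(2.139 × 0.9249) / 0.09850 = 0.6822 / 0.09850 = 6.926 d.
D_c = (k_1/k_2) L₀ e^(−k_1 t_c) = (0.0865/0.185) × 22.0 × e^(−0.0865×6.926) = 0.4676 × 22.0 × 0.5493 = 5.651 mg/L.
x_c = v t_c = 0.338 m/s × 6.926 d × 86400 s/d = 202300 m ≈ 202 km.

t_c ≈ 6.93 d; D_c ≈ 5.65 mg/L; x_c ≈ 202 km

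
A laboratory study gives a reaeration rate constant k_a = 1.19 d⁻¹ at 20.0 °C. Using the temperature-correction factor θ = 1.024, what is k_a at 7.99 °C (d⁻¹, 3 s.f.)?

k_a ≈ 0.895 d⁻¹

k_a(T₂) = k_a(T₁) · θ^(T₂−T₁) = 1.19 × 1.024^(7.99−20.0)
= 1.19 × 1.024^-12.0 = 1.19 × 0.7521 = 0.8950 d⁻¹.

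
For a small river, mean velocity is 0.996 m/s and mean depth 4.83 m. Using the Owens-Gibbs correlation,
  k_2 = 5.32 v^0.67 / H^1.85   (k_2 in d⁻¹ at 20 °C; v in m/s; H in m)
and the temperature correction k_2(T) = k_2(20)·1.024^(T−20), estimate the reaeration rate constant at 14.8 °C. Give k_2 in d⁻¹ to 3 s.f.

k_2 ≈ 0.255 d⁻¹

k_2(20) = 5.32 × 0.996^0.67 / 4.83^1.85 = 5.32 × 0.9973 / 18.42 = 0.2880 d⁻¹.
k_2(14.8) = 0.2880 × 1.024^(14.8−20) = 0.2880 × 0.8840 = 0.2546 d⁻¹.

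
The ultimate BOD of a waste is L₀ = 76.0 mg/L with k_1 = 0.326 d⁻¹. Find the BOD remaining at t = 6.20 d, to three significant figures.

L ≈ 10.1 mg/L

L_t = L₀ e^(−k_1 t) = 76.0 × e^(−0.326×6.20) = 76.0 × 0.1325 = 10.07 mg/L.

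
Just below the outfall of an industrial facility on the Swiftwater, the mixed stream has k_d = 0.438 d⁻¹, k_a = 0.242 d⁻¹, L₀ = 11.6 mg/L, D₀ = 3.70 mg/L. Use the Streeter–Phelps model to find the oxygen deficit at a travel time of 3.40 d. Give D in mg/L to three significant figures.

D ≈ 7.16 mg/L

k_d L₀/(k_a−k_d) = 0.438×11.6/(0.242−0.438) = 5.081/-0.1960 = -25.92 mg/L.
e^(−k_d t) = e^(−0.438×3.400) = 0.2256; e^(−k_a t) = e^(−0.242×3.400) = 0.4392.
D = -25.92 × (0.2256 − 0.4392) + 3.70 × 0.4392 = 5.538 + 1.625 = 7.163 mg/L.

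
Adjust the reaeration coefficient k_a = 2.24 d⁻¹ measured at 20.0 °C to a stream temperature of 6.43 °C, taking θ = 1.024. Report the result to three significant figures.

k_a ≈ 1.62 d⁻¹

k_a(T₂) = k_a(T₁) · θ^(T₂−T₁) = 2.24 × 1.024^(6.43−20.0)
= 2.24 × 1.024^-13.6 = 2.24 × 0.7248 = 1.624 d⁻¹.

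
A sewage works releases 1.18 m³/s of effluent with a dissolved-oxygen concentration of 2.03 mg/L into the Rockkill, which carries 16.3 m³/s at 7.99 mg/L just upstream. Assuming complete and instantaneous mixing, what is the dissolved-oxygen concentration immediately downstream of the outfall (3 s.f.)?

Flow-weighted mixing: C = (Q_r C_r + Q_w C_w)/(Q_r + Q_w)
= (16.3×7.99 + 1.18×2.03)/(16.3 + 1.18) = 132.6/17.48 = 7.588 mg/L.

7.59 mg/L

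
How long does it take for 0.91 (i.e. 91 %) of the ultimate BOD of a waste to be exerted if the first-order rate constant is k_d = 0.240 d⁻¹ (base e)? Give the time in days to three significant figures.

t ≈ 10.0 d

y/L₀ = 1 − e^(−k_d t) = 0.91 ⇒ e^(−k_d t) = 0.0900
t = −ln(0.0900) / 0.240 = 2.408 / 0.240 = 10.03 d.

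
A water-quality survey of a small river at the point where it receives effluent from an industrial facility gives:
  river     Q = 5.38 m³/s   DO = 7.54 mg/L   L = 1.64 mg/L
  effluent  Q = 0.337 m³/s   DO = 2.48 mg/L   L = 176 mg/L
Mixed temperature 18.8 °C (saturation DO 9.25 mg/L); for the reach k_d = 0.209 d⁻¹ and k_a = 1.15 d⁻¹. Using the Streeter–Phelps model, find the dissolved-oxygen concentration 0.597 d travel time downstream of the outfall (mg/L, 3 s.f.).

DO ≈ 7.23 mg/L

Mixed DO = (5.38×7.54 + 0.337×2.48)/(5.38+0.337) = 41.40/5.717 = 7.242 mg/L.
Mixed L₀ = (5.38×1.64 + 0.337×176)/(5.717) = 68.14/5.717 = 11.92 mg/L.
Initial deficit D₀ = C_s − DO₀ = 9.25 − 7.242 = 2.008 mg/L.
D(0.597) = [0.209×11.92/(1.15−0.209)](e^(−0.209×0.597) − e^(−1.15×0.597)) + 2.008 e^(−1.15×0.597)
= 2.647 × (0.8827 − 0.5033) + 2.008 × 0.5033 = 2.015 mg/L.
DO = 9.25 − 2.015 = 7.235 mg/L.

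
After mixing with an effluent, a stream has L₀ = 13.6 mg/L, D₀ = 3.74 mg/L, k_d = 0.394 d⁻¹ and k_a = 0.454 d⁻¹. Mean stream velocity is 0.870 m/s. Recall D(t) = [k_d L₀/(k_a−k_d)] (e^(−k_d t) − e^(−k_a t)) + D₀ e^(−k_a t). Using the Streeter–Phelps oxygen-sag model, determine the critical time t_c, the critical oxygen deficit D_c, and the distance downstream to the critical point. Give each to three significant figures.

t_c ≈ 1.65 d; D_c ≈ 6.16 mg/L; x_c ≈ 124 km

t_c = [1/(k_a−k_d)] ln[(k_a/k_d)(1 − D₀(k_a−k_d)/(k_d L₀))]
= [1/(0.454−0.394)] ln[(0.454/0.394)(1 − 3.74×0.06000/(0.394×13.6))]
= (1/0.06000) ln[1.152 × 0.9581] = 16.67 × ln(1.104) = 16.67 × 0.09897 = 1.649 d.
D_c = (k_d/k_a) L₀ e^(−k_d t_c) = (0.394/0.454) × 13.6 × e^(−0.394×1.649) = 0.8678 × 13.6 × 0.5221 = 6.162 mg/L.
x_c = v t_c = 0.870 m/s × 1.649 d × 86400 s/d = 124000 m ≈ 124 km.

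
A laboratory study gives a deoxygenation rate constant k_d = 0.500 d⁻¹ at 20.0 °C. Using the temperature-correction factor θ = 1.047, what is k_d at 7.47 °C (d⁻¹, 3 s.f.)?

k_d ≈ 0.281 d⁻¹

k_d(T₂) = k_d(T₁) · θ^(T₂−T₁) = 0.500 × 1.047^(7.47−20.0)
= 0.500 × 1.047^-12.5 = 0.500 × 0.5624 = 0.2812 d⁻¹.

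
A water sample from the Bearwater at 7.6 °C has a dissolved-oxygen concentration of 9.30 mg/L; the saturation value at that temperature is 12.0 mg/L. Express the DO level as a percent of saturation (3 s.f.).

% saturation = C/C_s × 100 = 9.30/12.0 × 100 = 77.5 %.

77.5 % saturation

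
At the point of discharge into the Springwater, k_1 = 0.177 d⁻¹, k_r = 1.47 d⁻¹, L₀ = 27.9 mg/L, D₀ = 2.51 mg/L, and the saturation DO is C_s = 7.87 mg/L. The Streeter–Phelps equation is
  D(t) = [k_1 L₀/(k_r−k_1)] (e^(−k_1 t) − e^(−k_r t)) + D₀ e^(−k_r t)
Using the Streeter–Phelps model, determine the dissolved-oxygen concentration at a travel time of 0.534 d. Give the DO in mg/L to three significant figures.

DO ≈ 4.99 mg/L

k_1 L₀/(k_r−k_1) = 0.177×27.9/(1.47−0.177) = 4.938/1.293 = 3.819 mg/L.
e^(−k_1 t) = e^(−0.177×0.5340) = 0.9098; e^(−k_r t) = e^(−1.47×0.5340) = 0.4561.
D = 3.819 × (0.9098 − 0.4561) + 2.51 × 0.4561 = 1.733 + 1.145 = 2.878 mg/L.
DO = C_s − D = 7.87 − 2.878 = 4.992 mg/L.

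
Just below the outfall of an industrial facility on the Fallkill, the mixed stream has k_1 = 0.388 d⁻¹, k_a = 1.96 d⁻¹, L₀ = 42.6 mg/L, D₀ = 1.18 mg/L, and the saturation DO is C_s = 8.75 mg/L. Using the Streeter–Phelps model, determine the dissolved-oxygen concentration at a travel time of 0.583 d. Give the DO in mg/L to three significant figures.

DO ≈ 3.34 mg/L

k_1 L₀/(k_a−k_1) = 0.388×42.6/(1.96−0.388) = 16.53/1.572 = 10.51 mg/L.
e^(−k_1 t) = e^(−0.388×0.5830) = 0.7976; e^(−k_a t) = e^(−1.96×0.5830) = 0.3190.
D = 10.51 × (0.7976 − 0.3190) + 1.18 × 0.3190 = 5.032 + 0.3764 = 5.409 mg/L.
DO = C_s − D = 8.75 − 5.409 = 3.341 mg/L.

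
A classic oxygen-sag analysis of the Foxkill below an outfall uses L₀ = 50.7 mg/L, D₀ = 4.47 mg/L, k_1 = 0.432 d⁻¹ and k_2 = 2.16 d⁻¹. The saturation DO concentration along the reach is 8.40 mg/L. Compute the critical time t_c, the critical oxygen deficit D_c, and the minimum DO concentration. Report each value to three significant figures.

t_c ≈ 0.680 d; D_c ≈ 7.56 mg/L; min DO ≈ 0.840 mg/L

t_c = [1/(k_2−k_1)] ln[(k_2/k_1)(1 − D₀(k_2−k_1)/(k_1 L₀))]
= [1/(2.16−0.432)] ln[(2.16/0.432)(1 − 4.47×1.728/(0.432×50.7))]
= (1/1.728) ln[5.000 × 0.6473] = 0.5787 × ln(3.237) = 0.5787 × 1.175 = 0.6797 d.
D_c = (k_1/k_2) L₀ e^(−k_1 t_c) = (0.432/2.16) × 50.7 × e^(−0.432×0.6797) = 0.2000 × 50.7 × 0.7455 = 7.560 mg/L.
Minimum DO = C_s − D_c = 8.40 − 7.560 = 0.8402 mg/L.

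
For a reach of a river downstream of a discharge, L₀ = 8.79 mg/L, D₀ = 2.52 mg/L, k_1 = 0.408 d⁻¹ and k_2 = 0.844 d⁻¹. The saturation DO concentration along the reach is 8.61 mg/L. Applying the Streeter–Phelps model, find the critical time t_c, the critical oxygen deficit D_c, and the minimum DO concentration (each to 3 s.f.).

With k_2/k_1 = 2.069 and 1 − D₀(k_2−k_1)/(k_1 L₀) = 0.6936,
t_c = ln(2.069 × 0.6936) / (0.844 − 0.408) = ln(1.435) / 0.4360 = 0.3611/0.4360 = 0.8282 d.
L(t_c) = L₀ e^(−k_1 t_c) = 8.79 × 0.7133 = 6.270 mg/L, and at the critical point k_2 D_c = k_1 L, so D_c = (0.408/0.844) × 6.270 = 3.031 mg/L.
Minimum DO = C_s − D_c = 8.61 − 3.031 = 5.579 mg/L.

t_c ≈ 0.828 d; D_c ≈ 3.03 mg/L; min DO ≈ 5.58 mg/L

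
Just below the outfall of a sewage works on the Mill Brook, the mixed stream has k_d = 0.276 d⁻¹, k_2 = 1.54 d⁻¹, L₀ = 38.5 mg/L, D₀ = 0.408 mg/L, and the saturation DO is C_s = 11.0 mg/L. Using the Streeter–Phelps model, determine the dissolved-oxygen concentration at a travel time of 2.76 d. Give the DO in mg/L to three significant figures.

k_d L₀/(k_2−k_d) = 0.276×38.5/(1.54−0.276) = 10.63/1.264 = 8.407 mg/L.
e^(−k_d t) = e^(−0.276×2.760) = 0.4668; e^(−k_2 t) = e^(−1.54×2.760) = 0.01426.
D = 8.407 × (0.4668 − 0.01426) + 0.408 × 0.01426 = 3.805 + 0.005817 = 3.811 mg/L.
DO = C_s − D = 11.0 − 3.811 = 7.189 mg/L.

DO ≈ 7.19 mg/L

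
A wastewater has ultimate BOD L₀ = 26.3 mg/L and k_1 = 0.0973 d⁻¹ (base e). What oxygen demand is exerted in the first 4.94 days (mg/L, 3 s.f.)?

y ≈ 10.0 mg/L

y_t = L₀(1 − e^(−k_1 t)) = 26.3 × (1 − e^(−0.0973×4.94))
= 26.3 × (1 − 0.6184) = 26.3 × 0.3816 = 10.04 mg/L.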